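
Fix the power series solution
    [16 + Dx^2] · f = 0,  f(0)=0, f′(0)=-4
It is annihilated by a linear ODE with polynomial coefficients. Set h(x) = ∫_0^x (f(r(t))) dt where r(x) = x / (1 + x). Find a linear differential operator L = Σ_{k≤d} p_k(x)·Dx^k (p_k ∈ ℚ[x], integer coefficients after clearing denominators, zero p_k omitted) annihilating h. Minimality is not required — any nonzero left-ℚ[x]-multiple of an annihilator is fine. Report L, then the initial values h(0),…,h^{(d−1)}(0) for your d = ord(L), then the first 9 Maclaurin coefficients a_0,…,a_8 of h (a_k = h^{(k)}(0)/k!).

L = 16·Dx + (2 + 6·x + 6·x^2 + 2·x^3)·Dx^2 + (1 + 4·x + 6·x^2 + 4·x^3 + x^4)·Dx^3  (order 3).
h: a_k = 0, 0, -2, 4/3, 5/3, -28/5, 386/45, -60/7, 2461/630, …
ICs: h(0) = 0, h′(0) = 0, h′′(0) = -4.

f: a_k = 0, -4, 0, 32/3, 0, -128/15, 0, 1024/315, 0, …
h₀=f(r): pull back L_f along r ⇒ L₀.
h=∫h₀ ⇒ L = L₀·Dx.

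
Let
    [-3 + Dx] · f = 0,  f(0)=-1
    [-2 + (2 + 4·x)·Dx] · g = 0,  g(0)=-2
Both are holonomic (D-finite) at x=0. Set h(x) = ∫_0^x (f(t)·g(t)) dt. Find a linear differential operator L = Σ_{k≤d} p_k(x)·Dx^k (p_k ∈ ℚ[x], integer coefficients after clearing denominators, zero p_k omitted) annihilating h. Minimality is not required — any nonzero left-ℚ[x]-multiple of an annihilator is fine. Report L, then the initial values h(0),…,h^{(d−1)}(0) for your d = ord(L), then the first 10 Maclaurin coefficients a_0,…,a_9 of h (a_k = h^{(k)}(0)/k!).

L = (-4 - 6·x)·Dx + (1 + 2·x)·Dx^2  (order 2).
h: a_k = 0, 2, 4, 14/3, 4, 13/5, 22/15, 3/5, 12/35, -13/420, …
ICs: h(0) = 0, h′(0) = 2.

f: a_k = -1, -3, -9/2, -9/2, -27/8, -81/40, -81/80, -243/560, -729/4480, -243/4480, …
g: a_k = -2, -2, 1, -1, 5/4, -7/4, 21/8, -33/8, 429/64, -715/64, …
Product ⇒ symmetric product L₀, ord ≤ 1.
h=∫₀ˣh₀: take L = L₀·Dx.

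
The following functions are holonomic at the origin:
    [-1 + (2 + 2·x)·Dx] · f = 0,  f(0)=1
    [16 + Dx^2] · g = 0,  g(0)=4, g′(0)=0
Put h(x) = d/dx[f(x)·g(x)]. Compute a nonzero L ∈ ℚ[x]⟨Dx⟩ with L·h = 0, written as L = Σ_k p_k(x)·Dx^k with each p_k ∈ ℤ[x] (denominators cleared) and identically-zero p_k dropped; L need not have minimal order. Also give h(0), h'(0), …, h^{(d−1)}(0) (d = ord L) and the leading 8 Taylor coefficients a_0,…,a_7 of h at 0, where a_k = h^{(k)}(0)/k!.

f: a_k = 1, 1/2, -1/8, 1/16, -5/128, 7/256, -21/1024, 33/2048, …
g: a_k = 4, 0, -32, 0, 128/3, 0, -1024/45, 0, …
f·g: L₀ = L_f ⊗_s L_g, ord ≤ 1·2.
Differentiate: ansatz ord ≤ ord L₀ ⇒ L.
L = (4733 + 17664·x + 25216·x^2 + 16384·x^3 + 4096·x^4) + (-244 - 756·x - 768·x^2 - 256·x^3)·Dx + (268 + 1048·x + 1548·x^2 + 1024·x^3 + 256·x^4)·Dx^2  (order 2).
h: a_k = 2, -65, -189/4, 4465/24, 18665/192, -310129/1920, -1535653/23040, 21374753/322560, …
ICs: h(0) = 2, h′(0) = -65.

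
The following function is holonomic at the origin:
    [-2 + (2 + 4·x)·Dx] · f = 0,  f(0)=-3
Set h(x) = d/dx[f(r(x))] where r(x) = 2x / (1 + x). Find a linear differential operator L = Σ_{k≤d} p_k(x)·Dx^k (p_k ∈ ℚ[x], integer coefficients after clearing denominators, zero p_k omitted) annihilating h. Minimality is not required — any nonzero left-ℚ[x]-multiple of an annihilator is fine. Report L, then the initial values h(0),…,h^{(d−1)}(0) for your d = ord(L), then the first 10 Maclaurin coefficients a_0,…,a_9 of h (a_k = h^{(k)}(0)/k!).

f: a_k = -3, -3, 3/2, -3/2, 15/8, -21/8, 63/16, -99/16, 1287/128, -2145/128, …
f∘r: x↦r, Dx↦Dx/r' in L_f ⇒ L₀.
Derive L from L₀ (diff closure).
L = (-4 - 10·x) + (-1 - 6·x - 5·x^2)·Dx  (order 1).
h: a_k = -6, 24, -90, 360, -1530, 6768, -30702, 141600, -660690, 3109320, …
ICs: h(0) = -6.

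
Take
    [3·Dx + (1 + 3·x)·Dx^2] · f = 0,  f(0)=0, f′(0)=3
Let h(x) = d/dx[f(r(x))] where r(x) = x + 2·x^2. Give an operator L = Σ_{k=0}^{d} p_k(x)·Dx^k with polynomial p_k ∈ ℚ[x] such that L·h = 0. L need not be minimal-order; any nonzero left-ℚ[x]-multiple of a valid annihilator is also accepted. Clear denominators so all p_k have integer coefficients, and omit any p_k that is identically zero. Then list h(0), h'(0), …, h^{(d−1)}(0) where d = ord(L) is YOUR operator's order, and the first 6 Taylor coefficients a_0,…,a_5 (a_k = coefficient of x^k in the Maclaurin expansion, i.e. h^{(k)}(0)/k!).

L = (-1 + 12·x + 24·x^2) + (1 + 7·x + 18·x^2 + 24·x^3)·Dx  (order 1).
h: a_k = 3, 3, -27, 63, -27, -297, …
ICs: h(0) = 3.

f: a_k = 0, 3, -9/2, 9, -81/4, 243/5, …
f∘r: x↦r, Dx↦Dx/r' in L_f ⇒ L₀.
h=h₀': d/dx-closure on L₀ ⇒ L.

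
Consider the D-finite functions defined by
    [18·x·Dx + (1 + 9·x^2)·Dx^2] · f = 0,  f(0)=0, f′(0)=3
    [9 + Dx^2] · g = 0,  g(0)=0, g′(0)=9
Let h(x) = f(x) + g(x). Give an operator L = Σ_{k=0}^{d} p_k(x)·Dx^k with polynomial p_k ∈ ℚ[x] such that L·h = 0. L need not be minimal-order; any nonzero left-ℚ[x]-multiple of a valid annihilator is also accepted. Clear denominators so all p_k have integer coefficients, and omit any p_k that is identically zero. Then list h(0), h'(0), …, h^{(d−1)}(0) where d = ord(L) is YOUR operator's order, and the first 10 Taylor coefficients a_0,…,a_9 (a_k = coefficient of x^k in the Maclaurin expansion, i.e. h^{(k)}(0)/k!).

L = (-1782·x + 20412·x^3 + 13122·x^5)·Dx + (-9 + 567·x^2 + 6561·x^4 + 6561·x^6)·Dx^2 + (-198·x + 2268·x^3 + 1458·x^5)·Dx^3 + (-1 + 63·x^2 + 729·x^4 + 729·x^6)·Dx^4  (order 4).
h: a_k = 0, 12, 0, -45/2, 0, 2187/40, 0, -175689/560, 0, 9798489/4480, …
ICs: h(0) = 0, h′(0) = 12, h′′(0) = 0, h′′′(0) = -135.

f: a_k = 0, 3, 0, -9, 0, 243/5, 0, -2187/7, 0, 2187, …
g: a_k = 0, 9, 0, -27/2, 0, 243/40, 0, -729/560, 0, 729/4480, …
f+g: L₀ = lclm(L_f,L_g), ord ≤ 2+2.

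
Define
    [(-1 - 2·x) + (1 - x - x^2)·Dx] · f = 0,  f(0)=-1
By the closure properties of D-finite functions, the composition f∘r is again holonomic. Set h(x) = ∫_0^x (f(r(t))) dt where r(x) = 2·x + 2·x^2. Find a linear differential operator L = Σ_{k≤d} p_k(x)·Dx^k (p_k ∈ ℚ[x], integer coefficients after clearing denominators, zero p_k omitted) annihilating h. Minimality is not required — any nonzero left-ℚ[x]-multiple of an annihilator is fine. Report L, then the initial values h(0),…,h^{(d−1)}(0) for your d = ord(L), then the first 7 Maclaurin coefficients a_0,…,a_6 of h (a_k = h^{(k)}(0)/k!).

f: a_k = -1, -1, -2, -3, -5, -8, -13, …
Substitute x→r, Dx→(1/r')Dx; clear ⇒ L₀.
Integrate: L := L₀·Dx.
L = (2 + 12·x + 24·x^2 + 16·x^3)·Dx + (-1 + 2·x + 6·x^2 + 8·x^3 + 4·x^4)·Dx^2  (order 2).
h: a_k = 0, -1, -1, -10/3, -10, -32, -108, …
ICs: h(0) = 0, h′(0) = -1.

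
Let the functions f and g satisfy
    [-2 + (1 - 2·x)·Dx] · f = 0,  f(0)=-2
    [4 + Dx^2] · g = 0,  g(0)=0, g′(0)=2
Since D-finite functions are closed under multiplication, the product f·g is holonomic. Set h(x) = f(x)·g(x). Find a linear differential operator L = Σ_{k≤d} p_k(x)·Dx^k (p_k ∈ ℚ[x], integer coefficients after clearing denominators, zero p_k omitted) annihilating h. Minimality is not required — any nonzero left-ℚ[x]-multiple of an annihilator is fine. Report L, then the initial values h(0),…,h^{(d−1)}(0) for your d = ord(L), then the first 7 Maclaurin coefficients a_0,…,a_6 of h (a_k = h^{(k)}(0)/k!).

f: a_k = -2, -4, -8, -16, -32, -64, -128, …
g: a_k = 0, 2, 0, -4/3, 0, 4/15, 0, …
h₀=f·g: eliminate ⇒ L₀, order ≤ 1·2.
L = (-4 + 8·x) + 4·Dx + (-1 + 2·x)·Dx^2  (order 2).
h: a_k = 0, -4, -8, -40/3, -80/3, -808/15, -1616/15, …
ICs: h(0) = 0, h′(0) = -4.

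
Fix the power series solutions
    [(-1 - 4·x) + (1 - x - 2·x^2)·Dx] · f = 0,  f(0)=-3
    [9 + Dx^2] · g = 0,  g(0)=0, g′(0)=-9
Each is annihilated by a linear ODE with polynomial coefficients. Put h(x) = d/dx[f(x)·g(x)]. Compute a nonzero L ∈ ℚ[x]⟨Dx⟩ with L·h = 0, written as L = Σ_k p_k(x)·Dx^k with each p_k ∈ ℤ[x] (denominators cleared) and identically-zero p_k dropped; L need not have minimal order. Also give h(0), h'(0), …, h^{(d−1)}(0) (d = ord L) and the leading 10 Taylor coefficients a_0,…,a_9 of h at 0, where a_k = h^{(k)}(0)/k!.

f: a_k = -3, -3, -9, -15, -33, -63, -129, -255, -513, -1023, …
g: a_k = 0, -9, 0, 27/2, 0, -243/40, 0, 729/560, 0, -729/4480, …
Sym-product of L_f,L_g gives L₀ (≤ ord 2).
h₀' ⇒ L via d/dx closure of L₀.
L = (-33 - 162·x - 243·x^2 + 324·x^3 + 324·x^4) + (-6 - 6·x + 108·x^2 + 144·x^3)·Dx + (5 - 14·x - 19·x^2 + 36·x^3 + 36·x^4)·Dx^2  (order 2).
h: a_k = 27, 54, 243/2, 378, 7749/8, 45927/20, 429111/80, 857763/70, 123570603/4480, 27454275/448, …
ICs: h(0) = 27, h′(0) = 54.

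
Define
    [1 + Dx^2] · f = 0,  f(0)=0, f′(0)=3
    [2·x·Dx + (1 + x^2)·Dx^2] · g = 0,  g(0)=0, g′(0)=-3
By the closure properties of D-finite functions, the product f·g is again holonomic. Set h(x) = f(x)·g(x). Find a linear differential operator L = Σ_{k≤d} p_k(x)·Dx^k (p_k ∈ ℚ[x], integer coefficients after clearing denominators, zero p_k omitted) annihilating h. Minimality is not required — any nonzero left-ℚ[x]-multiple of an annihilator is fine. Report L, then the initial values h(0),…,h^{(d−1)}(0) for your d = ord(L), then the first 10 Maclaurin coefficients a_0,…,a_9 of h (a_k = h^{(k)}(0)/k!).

f: a_k = 0, 3, 0, -1/2, 0, 1/40, 0, -1/1680, 0, 1/120960, …
g: a_k = 0, -3, 0, 1, 0, -3/5, 0, 3/7, 0, -1/3, …
Product ⇒ symmetric product L₀, ord ≤ 4.
L = (10 + 26·x^2 + 11·x^4 + 4·x^6 + x^8) + (12·x + 20·x^3 + 12·x^5 + 4·x^7)·Dx + (12 + 32·x^2 + 18·x^4 + 8·x^6 + 2·x^8)·Dx^2 + (12·x + 20·x^3 + 12·x^5 + 4·x^7)·Dx^3 + (2 + 6·x^2 + 7·x^4 + 4·x^6 + x^8)·Dx^4  (order 4).
h: a_k = 0, 0, -9, 0, 9/2, 0, -19/8, 0, 129/80, 0, …
ICs: h(0) = 0, h′(0) = 0, h′′(0) = -18, h′′′(0) = 0.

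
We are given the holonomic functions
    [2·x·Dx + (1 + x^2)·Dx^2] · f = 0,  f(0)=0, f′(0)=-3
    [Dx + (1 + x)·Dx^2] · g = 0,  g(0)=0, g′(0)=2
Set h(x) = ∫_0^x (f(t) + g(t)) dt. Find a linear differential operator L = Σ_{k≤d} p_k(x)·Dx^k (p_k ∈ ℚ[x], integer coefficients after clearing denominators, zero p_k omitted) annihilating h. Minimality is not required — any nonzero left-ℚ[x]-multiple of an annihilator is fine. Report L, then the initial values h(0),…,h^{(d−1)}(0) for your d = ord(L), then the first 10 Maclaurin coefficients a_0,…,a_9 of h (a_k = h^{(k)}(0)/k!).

f: a_k = 0, -3, 0, 1, 0, -3/5, 0, 3/7, 0, -1/3, …
g: a_k = 0, 2, -1, 2/3, -1/2, 2/5, -1/3, 2/7, -1/4, 2/9, …
Sum ⇒ L₀ = lclm(L_f,L_g) in ℚ(x)⟨Dx⟩.
Integrate: L := L₀·Dx.
L = (-2 - 6·x + 6·x^2 + 2·x^3)·Dx^2 + (-4 - 4·x + 12·x^3 + 4·x^4)·Dx^3 + (-1 + x + 2·x^2 + 2·x^3 + 3·x^4 + x^5)·Dx^4  (order 4).
h: a_k = 0, 0, -1/2, -1/3, 5/12, -1/10, -1/30, -1/21, 5/56, -1/36, …
ICs: h(0) = 0, h′(0) = 0, h′′(0) = -1, h′′′(0) = -2.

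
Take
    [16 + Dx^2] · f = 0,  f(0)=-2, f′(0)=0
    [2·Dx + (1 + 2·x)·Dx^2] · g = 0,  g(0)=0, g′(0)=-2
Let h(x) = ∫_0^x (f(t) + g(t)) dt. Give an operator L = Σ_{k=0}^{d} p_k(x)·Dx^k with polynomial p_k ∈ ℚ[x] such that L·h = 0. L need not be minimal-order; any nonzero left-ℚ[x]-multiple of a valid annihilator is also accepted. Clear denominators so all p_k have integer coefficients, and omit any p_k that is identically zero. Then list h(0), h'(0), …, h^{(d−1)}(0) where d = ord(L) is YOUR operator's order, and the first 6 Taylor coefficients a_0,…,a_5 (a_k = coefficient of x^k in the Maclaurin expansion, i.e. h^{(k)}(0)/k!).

f: a_k = -2, 0, 16, 0, -64/3, 0, …
g: a_k = 0, -2, 2, -8/3, 4, -32/5, …
L₀ := lclm(L_f,L_g); ord L₀ ≤ 2+2.
∫: right-multiply L₀ by Dx.
L = (160 + 256·x + 256·x^2)·Dx^2 + (48 + 224·x + 384·x^2 + 256·x^3)·Dx^3 + (10 + 16·x + 16·x^2)·Dx^4 + (3 + 14·x + 24·x^2 + 16·x^3)·Dx^5  (order 5).
h: a_k = 0, -2, -1, 6, -2/3, -52/15, …
ICs: h(0) = 0, h′(0) = -2, h′′(0) = -2, h′′′(0) = 36, h′′′′(0) = -16.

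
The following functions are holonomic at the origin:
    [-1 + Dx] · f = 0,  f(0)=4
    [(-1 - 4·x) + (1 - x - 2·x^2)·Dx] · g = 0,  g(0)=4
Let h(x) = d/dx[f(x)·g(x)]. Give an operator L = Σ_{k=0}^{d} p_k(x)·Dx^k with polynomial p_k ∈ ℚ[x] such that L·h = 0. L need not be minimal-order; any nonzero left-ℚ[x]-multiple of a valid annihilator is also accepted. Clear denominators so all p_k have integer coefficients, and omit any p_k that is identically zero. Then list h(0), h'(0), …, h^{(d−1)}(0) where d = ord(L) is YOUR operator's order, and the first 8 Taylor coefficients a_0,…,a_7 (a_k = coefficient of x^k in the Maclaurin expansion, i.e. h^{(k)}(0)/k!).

L = (9 + 16·x + 9·x^2 - 12·x^3 + 4·x^4) + (-2 - x + 9·x^2 + 4·x^3 - 4·x^4)·Dx  (order 1).
h: a_k = 32, 144, 416, 3400/3, 2804, 101474/15, 708464/45, 3783419/105, …
ICs: h(0) = 32.

f: a_k = 4, 4, 2, 2/3, 1/6, 1/30, 1/180, 1/1260, …
g: a_k = 4, 4, 12, 20, 44, 84, 172, 340, …
Product ⇒ symmetric product L₀, ord ≤ 1.
Differentiate: ansatz ord ≤ ord L₀ ⇒ L.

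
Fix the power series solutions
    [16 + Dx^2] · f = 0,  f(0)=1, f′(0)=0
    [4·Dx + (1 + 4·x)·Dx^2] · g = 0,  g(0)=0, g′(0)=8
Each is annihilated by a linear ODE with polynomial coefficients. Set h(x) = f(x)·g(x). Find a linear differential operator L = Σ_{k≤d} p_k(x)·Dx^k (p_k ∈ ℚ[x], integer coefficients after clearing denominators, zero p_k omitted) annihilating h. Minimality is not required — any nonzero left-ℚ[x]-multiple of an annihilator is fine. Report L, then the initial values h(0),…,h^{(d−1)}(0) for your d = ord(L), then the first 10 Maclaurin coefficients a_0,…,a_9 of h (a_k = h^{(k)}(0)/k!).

L = (-768 + 6144·x + 77824·x^2 + 262144·x^3 + 262144·x^4) + (256 + 5120·x + 24576·x^2 + 32768·x^3)·Dx + (1280·x + 10752·x^2 + 32768·x^3 + 32768·x^4)·Dx^2 + (16 + 320·x + 1536·x^2 + 2048·x^3)·Dx^3 + (3 + 56·x + 368·x^2 + 1024·x^3 + 1024·x^4)·Dx^4  (order 4).
h: a_k = 0, 8, -16, -64/3, 0, 768/5, -512, 63488/35, -303104/45, 4714496/189, …
ICs: h(0) = 0, h′(0) = 8, h′′(0) = -32, h′′′(0) = -128.

f: a_k = 1, 0, -8, 0, 32/3, 0, -256/45, 0, 512/315, 0, …
g: a_k = 0, 8, -16, 128/3, -128, 2048/5, -4096/3, 32768/7, -16384, 524288/9, …
Product ⇒ symmetric product L₀, ord ≤ 4.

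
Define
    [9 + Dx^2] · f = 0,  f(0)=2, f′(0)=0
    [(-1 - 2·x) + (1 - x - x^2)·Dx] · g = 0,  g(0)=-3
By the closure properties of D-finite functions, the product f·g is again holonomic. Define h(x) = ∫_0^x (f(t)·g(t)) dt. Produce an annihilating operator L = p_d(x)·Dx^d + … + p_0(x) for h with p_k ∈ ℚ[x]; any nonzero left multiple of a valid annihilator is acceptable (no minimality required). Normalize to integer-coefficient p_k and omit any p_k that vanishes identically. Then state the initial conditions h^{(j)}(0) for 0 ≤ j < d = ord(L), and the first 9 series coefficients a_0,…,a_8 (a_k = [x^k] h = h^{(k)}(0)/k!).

L = (-7 + 9·x + 9·x^2)·Dx + (2 + 4·x)·Dx^2 + (-1 + x + x^2)·Dx^3  (order 3).
h: a_k = 0, -6, -3, 5, 9/4, 3/4, 17/8, 129/40, 1413/320, …
ICs: h(0) = 0, h′(0) = -6, h′′(0) = -6.

f: a_k = 2, 0, -9, 0, 27/4, 0, -81/40, 0, 729/2240, …
g: a_k = -3, -3, -6, -9, -15, -24, -39, -63, -102, …
Sym-product of L_f,L_g gives L₀ (≤ ord 2).
Integrate: L := L₀·Dx.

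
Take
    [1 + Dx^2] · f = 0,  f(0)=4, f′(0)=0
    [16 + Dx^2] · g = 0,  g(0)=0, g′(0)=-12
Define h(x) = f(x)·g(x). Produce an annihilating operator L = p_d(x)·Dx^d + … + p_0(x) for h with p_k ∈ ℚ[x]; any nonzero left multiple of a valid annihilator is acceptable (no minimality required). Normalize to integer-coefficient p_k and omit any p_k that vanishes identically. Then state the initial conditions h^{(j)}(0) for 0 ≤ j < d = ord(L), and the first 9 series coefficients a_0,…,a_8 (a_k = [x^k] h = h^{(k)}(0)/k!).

L = 225 + 34·Dx^2 + Dx^4  (order 4).
h: a_k = 0, -48, 0, 152, 0, -842/5, 0, 10039/105, 0, …
ICs: h(0) = 0, h′(0) = -48, h′′(0) = 0, h′′′(0) = 912.

f: a_k = 4, 0, -2, 0, 1/6, 0, -1/180, 0, 1/10080, …
g: a_k = 0, -12, 0, 32, 0, -128/5, 0, 1024/105, 0, …
f·g: L₀ = L_f ⊗_s L_g, ord ≤ 2·2.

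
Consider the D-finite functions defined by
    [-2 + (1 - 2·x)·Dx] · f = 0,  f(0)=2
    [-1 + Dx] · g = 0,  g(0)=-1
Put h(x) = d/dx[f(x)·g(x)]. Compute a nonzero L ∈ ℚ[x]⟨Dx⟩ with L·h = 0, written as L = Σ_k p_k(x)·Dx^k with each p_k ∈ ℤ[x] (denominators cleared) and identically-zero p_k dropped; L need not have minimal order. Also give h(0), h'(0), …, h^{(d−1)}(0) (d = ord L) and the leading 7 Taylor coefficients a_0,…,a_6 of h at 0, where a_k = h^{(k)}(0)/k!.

f: a_k = 2, 4, 8, 16, 32, 64, 128, …
g: a_k = -1, -1, -1/2, -1/6, -1/24, -1/120, -1/720, …
h₀=f·g: eliminate ⇒ L₀, order ≤ 1·1.
h=h₀': d/dx-closure on L₀ ⇒ L.
L = (13 - 12·x + 4·x^2) + (-3 + 8·x - 4·x^2)·Dx  (order 1).
h: a_k = -6, -26, -79, -211, -6331/12, -75973/60, -354541/120, …
ICs: h(0) = -6.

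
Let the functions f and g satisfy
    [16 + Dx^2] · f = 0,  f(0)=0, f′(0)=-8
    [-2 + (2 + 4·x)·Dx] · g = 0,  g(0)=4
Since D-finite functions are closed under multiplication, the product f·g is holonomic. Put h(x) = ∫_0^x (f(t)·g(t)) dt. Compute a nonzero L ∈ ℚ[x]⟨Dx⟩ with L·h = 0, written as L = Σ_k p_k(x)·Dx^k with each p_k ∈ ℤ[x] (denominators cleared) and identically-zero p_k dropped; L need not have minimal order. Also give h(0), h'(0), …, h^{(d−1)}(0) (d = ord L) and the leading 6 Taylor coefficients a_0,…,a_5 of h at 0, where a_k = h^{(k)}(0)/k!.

L = (19 + 64·x + 64·x^2)·Dx + (-2 - 4·x)·Dx^2 + (1 + 4·x + 4·x^2)·Dx^3  (order 3).
h: a_k = 0, 0, -16, -32/3, 76/3, 208/15, …
ICs: h(0) = 0, h′(0) = 0, h′′(0) = -32.

f: a_k = 0, -8, 0, 64/3, 0, -256/15, …
g: a_k = 4, 4, -2, 2, -5/2, 7/2, …
f·g: L₀ = L_f ⊗_s L_g, ord ≤ 2·1.
Integrate: L := L₀·Dx.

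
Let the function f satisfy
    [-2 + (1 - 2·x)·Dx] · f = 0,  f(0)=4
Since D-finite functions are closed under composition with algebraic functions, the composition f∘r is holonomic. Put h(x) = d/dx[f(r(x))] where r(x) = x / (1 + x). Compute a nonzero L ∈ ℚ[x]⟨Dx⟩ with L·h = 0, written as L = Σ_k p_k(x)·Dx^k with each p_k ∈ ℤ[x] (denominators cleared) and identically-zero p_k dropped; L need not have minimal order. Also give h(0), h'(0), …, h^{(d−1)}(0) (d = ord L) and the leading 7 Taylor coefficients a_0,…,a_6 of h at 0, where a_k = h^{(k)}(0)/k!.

L = 2 + (-1 + x)·Dx  (order 1).
h: a_k = 8, 16, 24, 32, 40, 48, 56, …
ICs: h(0) = 8.

f: a_k = 4, 8, 16, 32, 64, 128, 256, …
f∘r: x↦r, Dx↦Dx/r' in L_f ⇒ L₀.
Differentiate: ansatz ord ≤ ord L₀ ⇒ L.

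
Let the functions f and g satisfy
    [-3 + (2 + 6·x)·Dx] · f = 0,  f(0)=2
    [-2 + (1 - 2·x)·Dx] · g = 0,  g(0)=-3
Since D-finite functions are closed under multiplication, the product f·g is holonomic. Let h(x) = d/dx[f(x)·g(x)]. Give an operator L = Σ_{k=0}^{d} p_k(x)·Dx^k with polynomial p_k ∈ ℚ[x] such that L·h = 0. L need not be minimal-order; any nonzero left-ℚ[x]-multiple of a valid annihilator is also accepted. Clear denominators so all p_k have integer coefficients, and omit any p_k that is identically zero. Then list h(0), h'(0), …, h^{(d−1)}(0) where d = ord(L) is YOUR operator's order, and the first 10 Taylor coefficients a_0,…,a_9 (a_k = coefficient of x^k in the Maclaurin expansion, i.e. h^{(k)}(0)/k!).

L = (47 + 252·x + 108·x^2) + (-14 - 26·x + 72·x^2 + 72·x^3)·Dx  (order 1).
h: a_k = -21, -141/2, -1935/8, -9105/16, -207615/128, -858771/256, -9530787/1024, -35125305/2048, -1644491295/32768, -5155628415/65536, …
ICs: h(0) = -21.

f: a_k = 2, 3, -9/4, 27/8, -405/64, 1701/128, -15309/512, 72171/1024, -2814669/16384, 14073345/32768, …
g: a_k = -3, -6, -12, -24, -48, -96, -192, -384, -768, -1536, …
h₀=f·g: eliminate ⇒ L₀, order ≤ 1·1.
h₀' ⇒ L via d/dx closure of L₀.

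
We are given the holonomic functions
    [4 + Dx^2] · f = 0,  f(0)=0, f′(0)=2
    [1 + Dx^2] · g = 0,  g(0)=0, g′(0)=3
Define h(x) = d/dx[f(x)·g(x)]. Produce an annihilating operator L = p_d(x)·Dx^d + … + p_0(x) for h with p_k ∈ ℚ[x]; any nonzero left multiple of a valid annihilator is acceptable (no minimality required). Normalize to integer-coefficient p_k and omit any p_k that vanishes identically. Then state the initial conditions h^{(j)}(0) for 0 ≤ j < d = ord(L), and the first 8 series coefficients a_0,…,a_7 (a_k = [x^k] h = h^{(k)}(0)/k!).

L = 9 + 10·Dx^2 + Dx^4  (order 4).
h: a_k = 0, 12, 0, -20, 0, 91/10, 0, -41/21, …
ICs: h(0) = 0, h′(0) = 12, h′′(0) = 0, h′′′(0) = -120.

f: a_k = 0, 2, 0, -4/3, 0, 4/15, 0, -8/315, …
g: a_k = 0, 3, 0, -1/2, 0, 1/40, 0, -1/1680, …
h₀=f·g: eliminate ⇒ L₀, order ≤ 2·2.
Derive L from L₀ (diff closure).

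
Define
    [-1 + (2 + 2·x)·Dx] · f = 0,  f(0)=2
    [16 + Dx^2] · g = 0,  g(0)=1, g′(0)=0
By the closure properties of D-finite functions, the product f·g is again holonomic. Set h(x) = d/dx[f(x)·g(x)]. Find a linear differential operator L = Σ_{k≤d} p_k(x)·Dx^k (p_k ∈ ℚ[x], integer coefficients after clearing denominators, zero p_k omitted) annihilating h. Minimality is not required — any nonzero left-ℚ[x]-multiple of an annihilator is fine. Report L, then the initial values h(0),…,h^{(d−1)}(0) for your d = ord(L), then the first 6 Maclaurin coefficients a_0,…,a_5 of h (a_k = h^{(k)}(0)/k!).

f: a_k = 2, 1, -1/4, 1/8, -5/64, 7/128, …
g: a_k = 1, 0, -8, 0, 32/3, 0, …
Sym-product of L_f,L_g gives L₀ (≤ ord 2).
Differentiate: ansatz ord ≤ ord L₀ ⇒ L.
L = (4733 + 17664·x + 25216·x^2 + 16384·x^3 + 4096·x^4) + (-244 - 756·x - 768·x^2 - 256·x^3)·Dx + (268 + 1048·x + 1548·x^2 + 1024·x^3 + 256·x^4)·Dx^2  (order 2).
h: a_k = 1, -65/2, -189/8, 4465/48, 18665/384, -310129/3840, …
ICs: h(0) = 1, h′(0) = -65/2.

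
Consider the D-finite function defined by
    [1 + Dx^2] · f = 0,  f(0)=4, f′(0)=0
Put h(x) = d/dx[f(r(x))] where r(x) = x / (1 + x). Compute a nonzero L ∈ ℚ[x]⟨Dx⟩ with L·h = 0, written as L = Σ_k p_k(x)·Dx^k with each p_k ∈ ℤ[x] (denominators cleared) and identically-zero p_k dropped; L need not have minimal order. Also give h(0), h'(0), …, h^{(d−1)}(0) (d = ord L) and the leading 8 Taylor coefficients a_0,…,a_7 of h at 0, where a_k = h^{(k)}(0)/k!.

L = (7 + 12·x + 6·x^2) + (6 + 18·x + 18·x^2 + 6·x^3)·Dx + (1 + 4·x + 6·x^2 + 4·x^3 + x^4)·Dx^2  (order 2).
h: a_k = 0, -4, 12, -70/3, 110/3, -1501/30, 609/10, -16699/252, …
ICs: h(0) = 0, h′(0) = -4.

f: a_k = 4, 0, -2, 0, 1/6, 0, -1/180, 0, …
L₀ from L_f via x↦r, Dx↦r'^{-1}Dx.
h₀' ⇒ L via d/dx closure of L₀.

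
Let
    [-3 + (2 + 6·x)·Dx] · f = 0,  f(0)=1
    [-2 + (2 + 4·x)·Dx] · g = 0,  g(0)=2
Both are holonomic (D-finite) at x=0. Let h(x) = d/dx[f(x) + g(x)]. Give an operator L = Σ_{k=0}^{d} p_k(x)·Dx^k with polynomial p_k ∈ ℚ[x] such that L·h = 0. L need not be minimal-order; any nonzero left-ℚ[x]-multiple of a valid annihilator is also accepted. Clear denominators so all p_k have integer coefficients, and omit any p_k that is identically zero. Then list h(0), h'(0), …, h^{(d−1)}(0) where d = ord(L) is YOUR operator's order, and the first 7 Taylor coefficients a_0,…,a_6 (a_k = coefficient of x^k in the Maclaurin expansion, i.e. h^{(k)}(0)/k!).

L = -9 + (-15 - 36·x)·Dx + (-2 - 10·x - 12·x^2)·Dx^2  (order 2).
h: a_k = 7/2, -17/4, 129/16, -565/32, 10745/256, -53991/512, 564333/2048, …
ICs: h(0) = 7/2, h′(0) = -17/4.

f: a_k = 1, 3/2, -9/8, 27/16, -405/128, 1701/256, -15309/1024, …
g: a_k = 2, 2, -1, 1, -5/4, 7/4, -21/8, …
f+g: L₀ = lclm(L_f,L_g), ord ≤ 1+1.
h₀' ⇒ L via d/dx closure of L₀.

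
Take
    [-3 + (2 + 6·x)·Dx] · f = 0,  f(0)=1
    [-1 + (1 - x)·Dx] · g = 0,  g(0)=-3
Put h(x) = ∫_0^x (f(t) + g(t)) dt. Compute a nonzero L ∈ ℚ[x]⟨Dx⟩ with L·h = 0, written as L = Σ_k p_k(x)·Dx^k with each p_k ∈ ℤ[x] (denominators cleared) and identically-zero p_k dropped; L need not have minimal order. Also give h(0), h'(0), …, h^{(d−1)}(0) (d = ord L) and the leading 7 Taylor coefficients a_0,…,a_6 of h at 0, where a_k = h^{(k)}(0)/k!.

L = (21 + 27·x)·Dx + (-17 - 30·x - 81·x^2)·Dx^2 + (-2 + 14·x + 42·x^2 - 54·x^3)·Dx^3  (order 3).
h: a_k = 0, -2, -3/4, -11/8, -21/64, -789/640, 311/512, …
ICs: h(0) = 0, h′(0) = -2, h′′(0) = -3/2.

f: a_k = 1, 3/2, -9/8, 27/16, -405/128, 1701/256, -15309/1024, …
g: a_k = -3, -3, -3, -3, -3, -3, -3, …
L₀ := lclm(L_f,L_g); ord L₀ ≤ 1+1.
∫: right-multiply L₀ by Dx.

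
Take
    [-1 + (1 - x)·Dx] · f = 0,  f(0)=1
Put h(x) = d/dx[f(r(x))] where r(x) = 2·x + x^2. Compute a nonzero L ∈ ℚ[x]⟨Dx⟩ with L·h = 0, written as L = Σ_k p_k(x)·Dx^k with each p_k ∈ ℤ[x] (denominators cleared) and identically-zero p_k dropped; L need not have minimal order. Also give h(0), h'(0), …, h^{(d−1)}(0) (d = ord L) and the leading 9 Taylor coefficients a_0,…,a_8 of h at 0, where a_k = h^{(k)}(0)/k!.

L = (5 + 6·x + 3·x^2) + (-1 + x + 3·x^2 + x^3)·Dx  (order 1).
h: a_k = 2, 10, 36, 116, 350, 1014, 2856, 7880, 21402, …
ICs: h(0) = 2.

f: a_k = 1, 1, 1, 1, 1, 1, 1, 1, 1, …
Substitute x→r, Dx→(1/r')Dx; clear ⇒ L₀.
Derive L from L₀ (diff closure).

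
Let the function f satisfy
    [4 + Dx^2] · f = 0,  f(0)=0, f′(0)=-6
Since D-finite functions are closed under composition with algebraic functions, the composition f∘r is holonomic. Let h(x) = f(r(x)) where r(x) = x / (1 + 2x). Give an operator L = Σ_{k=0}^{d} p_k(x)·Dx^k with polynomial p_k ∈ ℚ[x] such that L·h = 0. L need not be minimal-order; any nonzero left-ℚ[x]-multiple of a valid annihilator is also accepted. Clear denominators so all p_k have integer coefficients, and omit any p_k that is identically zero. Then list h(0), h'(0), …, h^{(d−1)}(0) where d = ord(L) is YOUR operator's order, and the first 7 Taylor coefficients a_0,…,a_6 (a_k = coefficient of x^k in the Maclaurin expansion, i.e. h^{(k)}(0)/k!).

f: a_k = 0, -6, 0, 4, 0, -4/5, 0, …
h₀=f(r): pull back L_f along r ⇒ L₀.
L = 4 + (4 + 24·x + 48·x^2 + 32·x^3)·Dx + (1 + 8·x + 24·x^2 + 32·x^3 + 16·x^4)·Dx^2  (order 2).
h: a_k = 0, -6, 12, -20, 24, -4/5, -120, …
ICs: h(0) = 0, h′(0) = -6.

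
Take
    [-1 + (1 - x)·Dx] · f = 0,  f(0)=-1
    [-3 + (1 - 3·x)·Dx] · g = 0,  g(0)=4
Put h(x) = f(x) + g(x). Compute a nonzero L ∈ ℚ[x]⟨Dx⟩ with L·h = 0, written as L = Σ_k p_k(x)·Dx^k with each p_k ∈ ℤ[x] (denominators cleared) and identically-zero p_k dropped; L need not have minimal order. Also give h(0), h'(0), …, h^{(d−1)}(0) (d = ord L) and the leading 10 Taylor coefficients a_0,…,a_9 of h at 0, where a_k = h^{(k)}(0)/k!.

L = -6 + (8 - 12·x)·Dx + (-1 + 4·x - 3·x^2)·Dx^2  (order 2).
h: a_k = 3, 11, 35, 107, 323, 971, 2915, 8747, 26243, 78731, …
ICs: h(0) = 3, h′(0) = 11.

f: a_k = -1, -1, -1, -1, -1, -1, -1, -1, -1, -1, …
g: a_k = 4, 12, 36, 108, 324, 972, 2916, 8748, 26244, 78732, …
h₀=f+g: left-lcm gives L₀, ord ≤ 2.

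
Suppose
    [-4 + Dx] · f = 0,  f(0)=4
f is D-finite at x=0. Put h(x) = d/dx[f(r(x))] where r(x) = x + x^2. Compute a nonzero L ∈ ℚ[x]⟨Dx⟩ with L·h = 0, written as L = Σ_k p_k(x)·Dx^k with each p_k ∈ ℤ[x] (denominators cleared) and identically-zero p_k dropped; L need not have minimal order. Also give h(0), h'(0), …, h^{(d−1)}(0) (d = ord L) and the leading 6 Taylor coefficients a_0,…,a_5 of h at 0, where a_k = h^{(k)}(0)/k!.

L = (6 + 16·x + 16·x^2) + (-1 - 2·x)·Dx  (order 1).
h: a_k = 16, 96, 320, 2432/3, 1664, 44288/15, …
ICs: h(0) = 16.

f: a_k = 4, 16, 32, 128/3, 128/3, 512/15, …
h₀=f(r): pull back L_f along r ⇒ L₀.
h₀' ⇒ L via d/dx closure of L₀.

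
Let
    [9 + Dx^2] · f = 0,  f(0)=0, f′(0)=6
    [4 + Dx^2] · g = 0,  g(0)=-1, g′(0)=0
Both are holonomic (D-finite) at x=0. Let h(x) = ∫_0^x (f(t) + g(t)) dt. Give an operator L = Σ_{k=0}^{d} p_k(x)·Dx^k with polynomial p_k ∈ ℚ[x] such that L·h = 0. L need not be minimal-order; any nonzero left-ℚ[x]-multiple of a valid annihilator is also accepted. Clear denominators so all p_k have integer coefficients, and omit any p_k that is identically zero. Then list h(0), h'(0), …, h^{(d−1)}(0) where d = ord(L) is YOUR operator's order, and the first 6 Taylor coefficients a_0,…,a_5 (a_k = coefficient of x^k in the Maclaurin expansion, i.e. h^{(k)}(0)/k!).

L = 36·Dx + 13·Dx^3 + Dx^5  (order 5).
h: a_k = 0, -1, 3, 2/3, -9/4, -2/15, …
ICs: h(0) = 0, h′(0) = -1, h′′(0) = 6, h′′′(0) = 4, h′′′′(0) = -54.

f: a_k = 0, 6, 0, -9, 0, 81/20, …
g: a_k = -1, 0, 2, 0, -2/3, 0, …
f+g: L₀ = lclm(L_f,L_g), ord ≤ 2+2.
Integrate: L := L₀·Dx.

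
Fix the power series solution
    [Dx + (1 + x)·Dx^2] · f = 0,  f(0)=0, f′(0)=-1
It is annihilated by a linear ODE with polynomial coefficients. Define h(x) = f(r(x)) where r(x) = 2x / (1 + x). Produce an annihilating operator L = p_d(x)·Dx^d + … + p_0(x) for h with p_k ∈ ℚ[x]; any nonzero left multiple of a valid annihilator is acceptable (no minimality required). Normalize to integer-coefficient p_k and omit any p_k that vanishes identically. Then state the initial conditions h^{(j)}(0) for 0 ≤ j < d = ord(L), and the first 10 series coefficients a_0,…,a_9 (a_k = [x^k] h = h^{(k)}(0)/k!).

L = (4 + 6·x)·Dx + (1 + 4·x + 3·x^2)·Dx^2  (order 2).
h: a_k = 0, -2, 4, -26/3, 20, -242/5, 364/3, -2186/7, 820, -19682/9, …
ICs: h(0) = 0, h′(0) = -2.

f: a_k = 0, -1, 1/2, -1/3, 1/4, -1/5, 1/6, -1/7, 1/8, -1/9, …
h₀=f(r): pull back L_f along r ⇒ L₀.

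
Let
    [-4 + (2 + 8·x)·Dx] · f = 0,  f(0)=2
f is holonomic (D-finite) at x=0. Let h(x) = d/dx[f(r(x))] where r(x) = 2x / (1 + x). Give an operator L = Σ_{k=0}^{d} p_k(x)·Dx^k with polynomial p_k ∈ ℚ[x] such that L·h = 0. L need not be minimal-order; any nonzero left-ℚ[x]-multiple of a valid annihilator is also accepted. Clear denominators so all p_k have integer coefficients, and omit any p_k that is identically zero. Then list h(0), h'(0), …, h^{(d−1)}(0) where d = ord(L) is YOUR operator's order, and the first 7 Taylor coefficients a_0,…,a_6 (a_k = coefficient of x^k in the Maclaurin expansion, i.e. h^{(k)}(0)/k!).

L = (-6 - 18·x) + (-1 - 10·x - 9·x^2)·Dx  (order 1).
h: a_k = 8, -48, 312, -2272, 17640, -141840, 1165080, …
ICs: h(0) = 8.

f: a_k = 2, 4, -4, 8, -20, 56, -168, …
Substitute x→r, Dx→(1/r')Dx; clear ⇒ L₀.
Derive L from L₀ (diff closure).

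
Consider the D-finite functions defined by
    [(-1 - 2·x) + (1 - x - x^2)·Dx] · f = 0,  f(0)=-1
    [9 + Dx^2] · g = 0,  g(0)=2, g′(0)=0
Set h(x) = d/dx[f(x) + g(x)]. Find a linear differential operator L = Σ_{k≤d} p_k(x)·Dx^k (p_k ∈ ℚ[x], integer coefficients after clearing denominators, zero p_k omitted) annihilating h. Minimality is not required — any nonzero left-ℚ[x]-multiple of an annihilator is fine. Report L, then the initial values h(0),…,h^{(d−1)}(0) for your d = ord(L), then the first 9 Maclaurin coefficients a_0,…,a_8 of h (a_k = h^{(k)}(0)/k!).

f: a_k = -1, -1, -2, -3, -5, -8, -13, -21, -34, …
g: a_k = 2, 0, -9, 0, 27/4, 0, -81/40, 0, 729/2240, …
f+g: L₀ = lclm(L_f,L_g), ord ≤ 1+2.
Derive L from L₀ (diff closure).
L = (468 + 1026·x + 1170·x^2 + 450·x^3 + 630·x^4 + 486·x^5 + 162·x^6) + (-81 - 63·x + 252·x^2 + 45·x^3 - 90·x^4 + 153·x^5 + 189·x^6 + 54·x^7)·Dx + (52 + 114·x + 130·x^2 + 50·x^3 + 70·x^4 + 54·x^5 + 18·x^6)·Dx^2 + (-9 - 7·x + 28·x^2 + 5·x^3 - 10·x^4 + 17·x^5 + 21·x^6 + 6·x^7)·Dx^3  (order 3).
h: a_k = -1, -22, -9, 7, -40, -1803/20, -147, -75431/280, -495, …
ICs: h(0) = -1, h′(0) = -22, h′′(0) = -18.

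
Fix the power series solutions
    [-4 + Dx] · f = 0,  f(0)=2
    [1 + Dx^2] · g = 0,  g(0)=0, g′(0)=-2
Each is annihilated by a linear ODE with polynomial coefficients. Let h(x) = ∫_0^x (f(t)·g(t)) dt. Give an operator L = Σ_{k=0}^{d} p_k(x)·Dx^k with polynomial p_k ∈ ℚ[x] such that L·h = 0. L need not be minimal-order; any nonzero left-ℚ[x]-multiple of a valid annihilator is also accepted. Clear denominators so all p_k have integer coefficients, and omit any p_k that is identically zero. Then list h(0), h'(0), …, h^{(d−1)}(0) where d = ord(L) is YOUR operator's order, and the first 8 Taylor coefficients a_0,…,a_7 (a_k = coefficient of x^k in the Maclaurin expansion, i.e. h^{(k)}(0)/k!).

f: a_k = 2, 8, 16, 64/3, 64/3, 256/15, 512/45, 2048/315, …
g: a_k = 0, -2, 0, 1/3, 0, -1/60, 0, 1/2520, …
L₀ := L_f ⊗_s L_g (sym. prod.), ord ≤ 2.
h=∫h₀ ⇒ L = L₀·Dx.
L = 17·Dx - 8·Dx^2 + Dx^3  (order 3).
h: a_k = 0, 0, -2, -16/3, -47/6, -8, -1121/180, -1222/315, …
ICs: h(0) = 0, h′(0) = 0, h′′(0) = -4.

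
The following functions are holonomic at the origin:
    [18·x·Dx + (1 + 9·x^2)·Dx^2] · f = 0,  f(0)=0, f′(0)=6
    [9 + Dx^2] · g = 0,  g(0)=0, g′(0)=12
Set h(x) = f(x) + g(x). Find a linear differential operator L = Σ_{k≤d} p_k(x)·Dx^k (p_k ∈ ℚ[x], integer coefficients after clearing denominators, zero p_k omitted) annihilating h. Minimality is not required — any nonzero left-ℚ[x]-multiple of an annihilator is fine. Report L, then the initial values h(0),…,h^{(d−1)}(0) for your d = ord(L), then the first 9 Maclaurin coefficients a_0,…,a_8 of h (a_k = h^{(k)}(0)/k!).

f: a_k = 0, 6, 0, -18, 0, 486/5, 0, -4374/7, 0, …
g: a_k = 0, 12, 0, -18, 0, 81/10, 0, -243/140, 0, …
Weyl lclm of L_f,L_g ⇒ L₀ (ord ≤ 4).
L = (-1782·x + 20412·x^3 + 13122·x^5)·Dx + (-9 + 567·x^2 + 6561·x^4 + 6561·x^6)·Dx^2 + (-198·x + 2268·x^3 + 1458·x^5)·Dx^3 + (-1 + 63·x^2 + 729·x^4 + 729·x^6)·Dx^4  (order 4).
h: a_k = 0, 18, 0, -36, 0, 1053/10, 0, -87723/140, 0, …
ICs: h(0) = 0, h′(0) = 18, h′′(0) = 0, h′′′(0) = -216.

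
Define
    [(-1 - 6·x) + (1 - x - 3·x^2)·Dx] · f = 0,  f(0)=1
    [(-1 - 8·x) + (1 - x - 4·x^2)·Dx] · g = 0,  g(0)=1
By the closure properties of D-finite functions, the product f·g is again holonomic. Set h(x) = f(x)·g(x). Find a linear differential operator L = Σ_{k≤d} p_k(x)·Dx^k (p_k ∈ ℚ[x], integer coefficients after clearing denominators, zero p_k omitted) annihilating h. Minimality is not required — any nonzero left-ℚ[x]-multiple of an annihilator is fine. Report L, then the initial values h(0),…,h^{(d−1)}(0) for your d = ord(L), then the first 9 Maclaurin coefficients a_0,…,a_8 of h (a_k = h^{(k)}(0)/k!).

f: a_k = 1, 1, 4, 7, 19, 40, 97, 217, 508, …
g: a_k = 1, 1, 5, 9, 29, 65, 181, 441, 1165, …
h₀=f·g: eliminate ⇒ L₀, order ≤ 1·1.
L = (-2 - 12·x + 21·x^2 + 48·x^3) + (1 - 2·x - 6·x^2 + 7·x^3 + 12·x^4)·Dx  (order 1).
h: a_k = 1, 2, 10, 25, 84, 224, 657, 1770, 4906, …
ICs: h(0) = 1.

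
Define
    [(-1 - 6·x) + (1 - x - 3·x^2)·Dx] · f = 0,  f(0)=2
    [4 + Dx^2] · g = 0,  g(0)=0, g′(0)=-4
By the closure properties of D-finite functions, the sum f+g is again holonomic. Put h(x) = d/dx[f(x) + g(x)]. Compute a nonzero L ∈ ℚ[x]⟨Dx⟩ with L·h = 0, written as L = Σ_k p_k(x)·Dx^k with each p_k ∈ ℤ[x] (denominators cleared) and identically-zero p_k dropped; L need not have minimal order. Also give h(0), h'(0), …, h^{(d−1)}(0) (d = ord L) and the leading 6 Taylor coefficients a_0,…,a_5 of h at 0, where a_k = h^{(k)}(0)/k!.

f: a_k = 2, 2, 8, 14, 38, 80, …
g: a_k = 0, -4, 0, 8/3, 0, -8/15, …
f+g: L₀ = lclm(L_f,L_g), ord ≤ 1+2.
h₀' ⇒ L via d/dx closure of L₀.
L = (976 + 5056·x + 17104·x^2 + 11760·x^3 + 18720·x^4 + 3888·x^5 + 3888·x^6) + (-92 - 516·x + 372·x^2 + 1232·x^3 + 2280·x^4 + 3240·x^5 + 1512·x^6 + 1296·x^7)·Dx + (244 + 1264·x + 4276·x^2 + 2940·x^3 + 4680·x^4 + 972·x^5 + 972·x^6)·Dx^2 + (-23 - 129·x + 93·x^2 + 308·x^3 + 570·x^4 + 810·x^5 + 378·x^6 + 324·x^7)·Dx^3  (order 3).
h: a_k = -2, 16, 50, 152, 1192/3, 1164, …
ICs: h(0) = -2, h′(0) = 16, h′′(0) = 100.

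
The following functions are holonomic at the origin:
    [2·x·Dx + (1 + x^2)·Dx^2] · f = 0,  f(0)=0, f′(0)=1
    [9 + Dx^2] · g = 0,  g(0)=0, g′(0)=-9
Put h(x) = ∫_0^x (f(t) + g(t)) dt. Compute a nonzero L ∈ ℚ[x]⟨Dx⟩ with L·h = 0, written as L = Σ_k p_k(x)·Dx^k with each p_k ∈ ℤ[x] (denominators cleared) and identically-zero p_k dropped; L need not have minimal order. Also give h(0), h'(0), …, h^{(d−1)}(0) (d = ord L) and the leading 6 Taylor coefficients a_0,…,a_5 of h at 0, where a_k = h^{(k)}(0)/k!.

L = (-54·x + 540·x^3 + 162·x^5)·Dx^2 + (63 + 279·x^2 + 297·x^4 + 81·x^6)·Dx^3 + (-6·x + 60·x^3 + 18·x^5)·Dx^4 + (7 + 31·x^2 + 33·x^4 + 9·x^6)·Dx^5  (order 5).
h: a_k = 0, 0, -4, 0, 79/24, 0, …
ICs: h(0) = 0, h′(0) = 0, h′′(0) = -8, h′′′(0) = 0, h′′′′(0) = 79.

f: a_k = 0, 1, 0, -1/3, 0, 1/5, …
g: a_k = 0, -9, 0, 27/2, 0, -243/40, …
Weyl lclm of L_f,L_g ⇒ L₀ (ord ≤ 4).
Integrate: L := L₀·Dx.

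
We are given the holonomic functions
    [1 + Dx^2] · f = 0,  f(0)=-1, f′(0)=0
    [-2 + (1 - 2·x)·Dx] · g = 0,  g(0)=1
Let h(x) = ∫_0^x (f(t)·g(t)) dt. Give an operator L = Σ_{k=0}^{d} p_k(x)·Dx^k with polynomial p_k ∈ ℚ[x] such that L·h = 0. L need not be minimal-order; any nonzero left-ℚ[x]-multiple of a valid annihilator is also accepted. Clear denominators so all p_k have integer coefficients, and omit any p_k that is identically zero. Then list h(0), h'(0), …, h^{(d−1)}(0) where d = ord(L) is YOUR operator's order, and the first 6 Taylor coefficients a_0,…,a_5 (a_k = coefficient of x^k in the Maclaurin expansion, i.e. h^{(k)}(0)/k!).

f: a_k = -1, 0, 1/2, 0, -1/24, 0, …
g: a_k = 1, 2, 4, 8, 16, 32, …
f·g: L₀ = L_f ⊗_s L_g, ord ≤ 2·1.
h=∫h₀ ⇒ L = L₀·Dx.
L = (-1 + 2·x)·Dx + 4·Dx^2 + (-1 + 2·x)·Dx^3  (order 3).
h: a_k = 0, -1, -1, -7/6, -7/4, -337/120, …
ICs: h(0) = 0, h′(0) = -1, h′′(0) = -2.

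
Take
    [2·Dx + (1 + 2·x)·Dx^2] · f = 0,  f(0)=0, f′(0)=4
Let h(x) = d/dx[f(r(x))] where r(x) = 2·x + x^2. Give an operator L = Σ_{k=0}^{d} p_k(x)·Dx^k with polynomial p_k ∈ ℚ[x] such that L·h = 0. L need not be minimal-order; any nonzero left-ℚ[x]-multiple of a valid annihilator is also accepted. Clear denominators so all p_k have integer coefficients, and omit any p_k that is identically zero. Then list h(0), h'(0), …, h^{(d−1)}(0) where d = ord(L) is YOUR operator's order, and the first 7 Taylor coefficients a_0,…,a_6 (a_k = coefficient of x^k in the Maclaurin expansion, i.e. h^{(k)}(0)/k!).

L = (3 + 4·x + 2·x^2) + (1 + 5·x + 6·x^2 + 2·x^3)·Dx  (order 1).
h: a_k = 8, -24, 80, -272, 928, -3168, 10816, …
ICs: h(0) = 8.

f: a_k = 0, 4, -4, 16/3, -8, 64/5, -64/3, …
h₀=f(r): pull back L_f along r ⇒ L₀.
h=h₀': d/dx-closure on L₀ ⇒ L.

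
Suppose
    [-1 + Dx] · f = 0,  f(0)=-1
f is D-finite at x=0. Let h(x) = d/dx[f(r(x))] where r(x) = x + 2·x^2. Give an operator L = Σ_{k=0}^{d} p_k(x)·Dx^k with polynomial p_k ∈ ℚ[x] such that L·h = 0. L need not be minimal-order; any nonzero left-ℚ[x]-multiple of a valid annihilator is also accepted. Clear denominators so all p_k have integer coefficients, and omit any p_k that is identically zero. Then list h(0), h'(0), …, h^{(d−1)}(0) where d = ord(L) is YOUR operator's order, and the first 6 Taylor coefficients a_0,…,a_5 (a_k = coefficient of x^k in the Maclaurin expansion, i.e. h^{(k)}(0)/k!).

f: a_k = -1, -1, -1/2, -1/6, -1/24, -1/120, …
Substitute x→r, Dx→(1/r')Dx; clear ⇒ L₀.
Derive L from L₀ (diff closure).
L = (5 + 8·x + 16·x^2) + (-1 - 4·x)·Dx  (order 1).
h: a_k = -1, -5, -13/2, -73/6, -281/24, -1741/120, …
ICs: h(0) = -1.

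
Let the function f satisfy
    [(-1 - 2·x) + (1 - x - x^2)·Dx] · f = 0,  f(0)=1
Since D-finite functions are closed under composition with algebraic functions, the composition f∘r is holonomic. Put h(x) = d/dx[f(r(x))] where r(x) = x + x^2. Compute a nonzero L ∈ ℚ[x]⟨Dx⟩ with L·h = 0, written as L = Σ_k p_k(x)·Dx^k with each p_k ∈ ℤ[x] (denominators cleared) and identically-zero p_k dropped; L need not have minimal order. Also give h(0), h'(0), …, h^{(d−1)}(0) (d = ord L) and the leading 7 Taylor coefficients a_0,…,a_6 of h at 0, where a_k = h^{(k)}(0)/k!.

f: a_k = 1, 1, 2, 3, 5, 8, 13, …
f∘r: x↦r, Dx↦Dx/r' in L_f ⇒ L₀.
h₀' ⇒ L via d/dx closure of L₀.
L = (6 + 24·x + 48·x^2 + 68·x^3 + 84·x^4 + 60·x^5 + 20·x^6) + (-1 - 3·x + 12·x^3 + 25·x^4 + 24·x^5 + 14·x^6 + 4·x^7)·Dx  (order 1).
h: a_k = 1, 6, 21, 64, 185, 516, 1393, …
ICs: h(0) = 1.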